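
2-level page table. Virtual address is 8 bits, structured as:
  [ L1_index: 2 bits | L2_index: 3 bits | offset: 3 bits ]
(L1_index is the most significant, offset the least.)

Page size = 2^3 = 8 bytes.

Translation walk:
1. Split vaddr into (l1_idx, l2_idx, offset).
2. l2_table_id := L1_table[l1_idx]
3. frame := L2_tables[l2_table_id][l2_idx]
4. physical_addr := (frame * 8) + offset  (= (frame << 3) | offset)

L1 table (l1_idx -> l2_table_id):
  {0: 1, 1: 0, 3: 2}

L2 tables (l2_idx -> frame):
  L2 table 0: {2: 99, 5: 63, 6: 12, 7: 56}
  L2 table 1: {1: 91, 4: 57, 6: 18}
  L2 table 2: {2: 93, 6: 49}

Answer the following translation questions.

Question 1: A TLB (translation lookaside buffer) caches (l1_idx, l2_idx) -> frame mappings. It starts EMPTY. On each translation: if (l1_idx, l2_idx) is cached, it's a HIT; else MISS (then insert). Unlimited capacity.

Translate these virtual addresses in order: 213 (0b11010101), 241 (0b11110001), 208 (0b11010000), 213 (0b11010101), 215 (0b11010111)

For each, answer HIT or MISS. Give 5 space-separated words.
vaddr=213: (3,2) not in TLB -> MISS, insert
vaddr=241: (3,6) not in TLB -> MISS, insert
vaddr=208: (3,2) in TLB -> HIT
vaddr=213: (3,2) in TLB -> HIT
vaddr=215: (3,2) in TLB -> HIT

Answer: MISS MISS HIT HIT HIT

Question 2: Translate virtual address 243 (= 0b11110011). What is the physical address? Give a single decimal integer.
vaddr = 243 = 0b11110011
Split: l1_idx=3, l2_idx=6, offset=3
L1[3] = 2
L2[2][6] = 49
paddr = 49 * 8 + 3 = 395

Answer: 395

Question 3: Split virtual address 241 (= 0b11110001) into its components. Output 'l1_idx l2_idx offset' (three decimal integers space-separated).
vaddr = 241 = 0b11110001
  top 2 bits -> l1_idx = 3
  next 3 bits -> l2_idx = 6
  bottom 3 bits -> offset = 1

Answer: 3 6 1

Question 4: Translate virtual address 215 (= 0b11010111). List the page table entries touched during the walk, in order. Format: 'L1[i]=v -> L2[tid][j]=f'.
Answer: L1[3]=2 -> L2[2][2]=93

Derivation:
vaddr = 215 = 0b11010111
Split: l1_idx=3, l2_idx=2, offset=7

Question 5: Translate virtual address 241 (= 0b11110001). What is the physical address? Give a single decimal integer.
vaddr = 241 = 0b11110001
Split: l1_idx=3, l2_idx=6, offset=1
L1[3] = 2
L2[2][6] = 49
paddr = 49 * 8 + 1 = 393

Answer: 393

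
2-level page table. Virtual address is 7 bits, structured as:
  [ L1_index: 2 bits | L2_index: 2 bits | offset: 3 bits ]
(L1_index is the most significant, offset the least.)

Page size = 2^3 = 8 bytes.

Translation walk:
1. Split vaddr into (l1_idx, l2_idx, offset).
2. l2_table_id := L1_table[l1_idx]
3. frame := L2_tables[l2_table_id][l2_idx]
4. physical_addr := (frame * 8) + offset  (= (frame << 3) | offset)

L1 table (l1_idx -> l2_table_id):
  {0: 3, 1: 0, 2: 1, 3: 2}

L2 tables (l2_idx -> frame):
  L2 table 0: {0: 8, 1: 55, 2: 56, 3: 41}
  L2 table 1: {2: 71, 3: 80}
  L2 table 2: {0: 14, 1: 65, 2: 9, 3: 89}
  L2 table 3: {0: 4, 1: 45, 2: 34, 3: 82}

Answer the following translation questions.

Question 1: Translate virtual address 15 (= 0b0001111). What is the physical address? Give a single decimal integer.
vaddr = 15 = 0b0001111
Split: l1_idx=0, l2_idx=1, offset=7
L1[0] = 3
L2[3][1] = 45
paddr = 45 * 8 + 7 = 367

Answer: 367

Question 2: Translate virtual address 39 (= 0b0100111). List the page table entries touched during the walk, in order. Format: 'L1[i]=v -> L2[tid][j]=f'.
vaddr = 39 = 0b0100111
Split: l1_idx=1, l2_idx=0, offset=7

Answer: L1[1]=0 -> L2[0][0]=8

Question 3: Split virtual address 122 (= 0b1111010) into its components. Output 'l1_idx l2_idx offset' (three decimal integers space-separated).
Answer: 3 3 2

Derivation:
vaddr = 122 = 0b1111010
  top 2 bits -> l1_idx = 3
  next 2 bits -> l2_idx = 3
  bottom 3 bits -> offset = 2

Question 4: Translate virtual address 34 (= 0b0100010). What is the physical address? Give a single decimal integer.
Answer: 66

Derivation:
vaddr = 34 = 0b0100010
Split: l1_idx=1, l2_idx=0, offset=2
L1[1] = 0
L2[0][0] = 8
paddr = 8 * 8 + 2 = 66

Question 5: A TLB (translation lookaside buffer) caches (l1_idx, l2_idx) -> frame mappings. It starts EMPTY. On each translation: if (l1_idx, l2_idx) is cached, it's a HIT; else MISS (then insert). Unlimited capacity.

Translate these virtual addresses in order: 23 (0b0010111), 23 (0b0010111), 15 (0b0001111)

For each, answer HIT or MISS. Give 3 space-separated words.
vaddr=23: (0,2) not in TLB -> MISS, insert
vaddr=23: (0,2) in TLB -> HIT
vaddr=15: (0,1) not in TLB -> MISS, insert

Answer: MISS HIT MISS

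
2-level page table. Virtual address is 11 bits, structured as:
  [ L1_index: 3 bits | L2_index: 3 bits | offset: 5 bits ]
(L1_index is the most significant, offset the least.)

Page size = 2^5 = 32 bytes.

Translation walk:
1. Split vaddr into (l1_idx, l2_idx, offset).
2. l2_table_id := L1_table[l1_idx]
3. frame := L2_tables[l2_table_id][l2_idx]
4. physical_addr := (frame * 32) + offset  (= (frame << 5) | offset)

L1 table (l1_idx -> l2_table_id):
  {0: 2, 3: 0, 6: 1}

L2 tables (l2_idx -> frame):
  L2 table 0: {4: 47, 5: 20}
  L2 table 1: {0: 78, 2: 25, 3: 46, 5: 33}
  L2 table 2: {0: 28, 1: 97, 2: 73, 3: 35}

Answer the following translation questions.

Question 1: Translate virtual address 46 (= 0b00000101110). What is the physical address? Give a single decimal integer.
Answer: 3118

Derivation:
vaddr = 46 = 0b00000101110
Split: l1_idx=0, l2_idx=1, offset=14
L1[0] = 2
L2[2][1] = 97
paddr = 97 * 32 + 14 = 3118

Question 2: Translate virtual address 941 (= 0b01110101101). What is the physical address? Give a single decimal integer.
vaddr = 941 = 0b01110101101
Split: l1_idx=3, l2_idx=5, offset=13
L1[3] = 0
L2[0][5] = 20
paddr = 20 * 32 + 13 = 653

Answer: 653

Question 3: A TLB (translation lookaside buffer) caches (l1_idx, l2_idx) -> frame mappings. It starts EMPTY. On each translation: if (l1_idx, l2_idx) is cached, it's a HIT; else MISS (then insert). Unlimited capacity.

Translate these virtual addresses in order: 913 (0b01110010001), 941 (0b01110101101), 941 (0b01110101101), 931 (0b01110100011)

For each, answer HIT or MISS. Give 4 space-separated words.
Answer: MISS MISS HIT HIT

Derivation:
vaddr=913: (3,4) not in TLB -> MISS, insert
vaddr=941: (3,5) not in TLB -> MISS, insert
vaddr=941: (3,5) in TLB -> HIT
vaddr=931: (3,5) in TLB -> HIT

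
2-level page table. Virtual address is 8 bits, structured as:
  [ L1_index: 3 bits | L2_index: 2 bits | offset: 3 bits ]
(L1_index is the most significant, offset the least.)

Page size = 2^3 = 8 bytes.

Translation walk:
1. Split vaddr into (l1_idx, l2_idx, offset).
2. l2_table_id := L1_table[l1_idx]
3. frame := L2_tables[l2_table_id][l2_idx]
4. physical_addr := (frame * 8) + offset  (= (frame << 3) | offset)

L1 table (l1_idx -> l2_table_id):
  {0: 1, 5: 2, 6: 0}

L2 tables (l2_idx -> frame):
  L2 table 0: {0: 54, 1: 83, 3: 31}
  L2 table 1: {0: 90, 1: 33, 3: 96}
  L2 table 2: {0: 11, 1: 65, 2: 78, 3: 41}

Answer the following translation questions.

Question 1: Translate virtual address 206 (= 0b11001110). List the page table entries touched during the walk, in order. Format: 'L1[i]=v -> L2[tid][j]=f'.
vaddr = 206 = 0b11001110
Split: l1_idx=6, l2_idx=1, offset=6

Answer: L1[6]=0 -> L2[0][1]=83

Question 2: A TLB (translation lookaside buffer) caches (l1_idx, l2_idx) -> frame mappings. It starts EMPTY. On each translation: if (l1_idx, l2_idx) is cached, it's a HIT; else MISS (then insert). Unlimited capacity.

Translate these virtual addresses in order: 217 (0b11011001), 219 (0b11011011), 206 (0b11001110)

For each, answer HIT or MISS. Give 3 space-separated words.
Answer: MISS HIT MISS

Derivation:
vaddr=217: (6,3) not in TLB -> MISS, insert
vaddr=219: (6,3) in TLB -> HIT
vaddr=206: (6,1) not in TLB -> MISS, insert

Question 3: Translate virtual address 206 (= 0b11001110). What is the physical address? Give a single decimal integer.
Answer: 670

Derivation:
vaddr = 206 = 0b11001110
Split: l1_idx=6, l2_idx=1, offset=6
L1[6] = 0
L2[0][1] = 83
paddr = 83 * 8 + 6 = 670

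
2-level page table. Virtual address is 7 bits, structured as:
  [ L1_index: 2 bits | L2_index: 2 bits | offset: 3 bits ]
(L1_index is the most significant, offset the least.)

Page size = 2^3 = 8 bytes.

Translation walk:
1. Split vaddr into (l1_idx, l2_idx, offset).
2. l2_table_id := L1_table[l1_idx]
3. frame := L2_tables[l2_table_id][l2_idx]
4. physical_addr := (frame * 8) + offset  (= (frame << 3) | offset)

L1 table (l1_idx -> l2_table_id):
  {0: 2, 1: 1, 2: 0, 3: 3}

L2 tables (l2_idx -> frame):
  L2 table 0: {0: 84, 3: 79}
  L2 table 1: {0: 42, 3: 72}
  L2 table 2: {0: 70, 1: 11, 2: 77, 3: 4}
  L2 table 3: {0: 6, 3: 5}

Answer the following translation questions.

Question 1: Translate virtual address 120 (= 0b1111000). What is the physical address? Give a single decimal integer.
Answer: 40

Derivation:
vaddr = 120 = 0b1111000
Split: l1_idx=3, l2_idx=3, offset=0
L1[3] = 3
L2[3][3] = 5
paddr = 5 * 8 + 0 = 40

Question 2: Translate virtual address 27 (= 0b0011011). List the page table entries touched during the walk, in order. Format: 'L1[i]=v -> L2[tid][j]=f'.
Answer: L1[0]=2 -> L2[2][3]=4

Derivation:
vaddr = 27 = 0b0011011
Split: l1_idx=0, l2_idx=3, offset=3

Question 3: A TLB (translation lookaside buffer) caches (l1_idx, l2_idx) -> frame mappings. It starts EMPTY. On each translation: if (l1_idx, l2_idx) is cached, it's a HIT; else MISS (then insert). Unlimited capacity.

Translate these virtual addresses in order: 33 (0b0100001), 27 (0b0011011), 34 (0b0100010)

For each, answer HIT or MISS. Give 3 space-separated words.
Answer: MISS MISS HIT

Derivation:
vaddr=33: (1,0) not in TLB -> MISS, insert
vaddr=27: (0,3) not in TLB -> MISS, insert
vaddr=34: (1,0) in TLB -> HIT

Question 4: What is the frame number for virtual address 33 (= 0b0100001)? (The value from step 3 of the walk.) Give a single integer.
Answer: 42

Derivation:
vaddr = 33: l1_idx=1, l2_idx=0
L1[1] = 1; L2[1][0] = 42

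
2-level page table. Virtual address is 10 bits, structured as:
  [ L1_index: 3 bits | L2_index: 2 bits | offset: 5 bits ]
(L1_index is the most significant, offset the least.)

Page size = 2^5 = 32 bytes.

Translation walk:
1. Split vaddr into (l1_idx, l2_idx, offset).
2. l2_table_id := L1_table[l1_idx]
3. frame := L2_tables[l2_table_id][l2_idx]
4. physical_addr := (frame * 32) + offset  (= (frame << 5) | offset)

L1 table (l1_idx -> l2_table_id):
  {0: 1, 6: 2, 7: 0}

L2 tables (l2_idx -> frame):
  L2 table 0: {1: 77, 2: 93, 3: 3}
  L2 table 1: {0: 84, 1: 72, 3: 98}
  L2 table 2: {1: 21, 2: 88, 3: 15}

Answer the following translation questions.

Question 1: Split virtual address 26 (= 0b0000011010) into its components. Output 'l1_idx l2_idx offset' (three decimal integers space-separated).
Answer: 0 0 26

Derivation:
vaddr = 26 = 0b0000011010
  top 3 bits -> l1_idx = 0
  next 2 bits -> l2_idx = 0
  bottom 5 bits -> offset = 26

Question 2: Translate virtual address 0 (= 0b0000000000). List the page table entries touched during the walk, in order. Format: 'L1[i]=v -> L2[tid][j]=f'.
vaddr = 0 = 0b0000000000
Split: l1_idx=0, l2_idx=0, offset=0

Answer: L1[0]=1 -> L2[1][0]=84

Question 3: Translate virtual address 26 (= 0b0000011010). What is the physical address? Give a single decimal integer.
vaddr = 26 = 0b0000011010
Split: l1_idx=0, l2_idx=0, offset=26
L1[0] = 1
L2[1][0] = 84
paddr = 84 * 32 + 26 = 2714

Answer: 2714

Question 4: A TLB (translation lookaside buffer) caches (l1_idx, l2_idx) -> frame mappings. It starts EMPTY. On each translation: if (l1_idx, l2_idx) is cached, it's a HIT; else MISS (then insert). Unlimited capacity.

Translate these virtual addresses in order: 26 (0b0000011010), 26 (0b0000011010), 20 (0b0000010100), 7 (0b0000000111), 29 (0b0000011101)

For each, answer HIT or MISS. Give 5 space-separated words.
Answer: MISS HIT HIT HIT HIT

Derivation:
vaddr=26: (0,0) not in TLB -> MISS, insert
vaddr=26: (0,0) in TLB -> HIT
vaddr=20: (0,0) in TLB -> HIT
vaddr=7: (0,0) in TLB -> HIT
vaddr=29: (0,0) in TLB -> HIT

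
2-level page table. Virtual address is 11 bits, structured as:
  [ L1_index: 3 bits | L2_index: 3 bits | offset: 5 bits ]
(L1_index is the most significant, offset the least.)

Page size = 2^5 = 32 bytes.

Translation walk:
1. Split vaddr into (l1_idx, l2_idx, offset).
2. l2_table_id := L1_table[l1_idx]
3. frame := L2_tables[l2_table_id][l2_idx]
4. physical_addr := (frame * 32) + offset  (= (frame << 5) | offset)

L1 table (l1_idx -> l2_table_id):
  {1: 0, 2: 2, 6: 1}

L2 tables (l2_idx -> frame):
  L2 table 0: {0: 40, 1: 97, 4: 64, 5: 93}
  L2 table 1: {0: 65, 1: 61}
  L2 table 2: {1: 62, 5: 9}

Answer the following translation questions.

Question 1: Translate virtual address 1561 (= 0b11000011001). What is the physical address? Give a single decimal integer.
vaddr = 1561 = 0b11000011001
Split: l1_idx=6, l2_idx=0, offset=25
L1[6] = 1
L2[1][0] = 65
paddr = 65 * 32 + 25 = 2105

Answer: 2105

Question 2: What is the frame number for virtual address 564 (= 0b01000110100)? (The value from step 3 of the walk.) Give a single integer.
Answer: 62

Derivation:
vaddr = 564: l1_idx=2, l2_idx=1
L1[2] = 2; L2[2][1] = 62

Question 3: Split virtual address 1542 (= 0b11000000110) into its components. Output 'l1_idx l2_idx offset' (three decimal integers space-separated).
vaddr = 1542 = 0b11000000110
  top 3 bits -> l1_idx = 6
  next 3 bits -> l2_idx = 0
  bottom 5 bits -> offset = 6

Answer: 6 0 6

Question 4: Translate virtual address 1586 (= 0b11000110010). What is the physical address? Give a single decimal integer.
vaddr = 1586 = 0b11000110010
Split: l1_idx=6, l2_idx=1, offset=18
L1[6] = 1
L2[1][1] = 61
paddr = 61 * 32 + 18 = 1970

Answer: 1970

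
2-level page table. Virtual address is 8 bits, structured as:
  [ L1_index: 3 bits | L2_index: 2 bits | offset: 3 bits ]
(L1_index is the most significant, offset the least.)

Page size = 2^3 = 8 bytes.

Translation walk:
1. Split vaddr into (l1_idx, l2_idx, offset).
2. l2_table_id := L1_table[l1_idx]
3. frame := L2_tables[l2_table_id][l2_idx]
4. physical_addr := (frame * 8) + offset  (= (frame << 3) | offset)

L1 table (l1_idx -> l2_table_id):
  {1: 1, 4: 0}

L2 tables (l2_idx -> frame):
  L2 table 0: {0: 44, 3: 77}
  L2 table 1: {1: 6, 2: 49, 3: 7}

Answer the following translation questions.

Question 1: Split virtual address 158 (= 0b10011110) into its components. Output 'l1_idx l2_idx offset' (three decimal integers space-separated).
Answer: 4 3 6

Derivation:
vaddr = 158 = 0b10011110
  top 3 bits -> l1_idx = 4
  next 2 bits -> l2_idx = 3
  bottom 3 bits -> offset = 6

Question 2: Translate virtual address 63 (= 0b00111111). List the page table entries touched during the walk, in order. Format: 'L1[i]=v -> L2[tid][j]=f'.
Answer: L1[1]=1 -> L2[1][3]=7

Derivation:
vaddr = 63 = 0b00111111
Split: l1_idx=1, l2_idx=3, offset=7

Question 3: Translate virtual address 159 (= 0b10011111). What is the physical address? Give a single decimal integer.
Answer: 623

Derivation:
vaddr = 159 = 0b10011111
Split: l1_idx=4, l2_idx=3, offset=7
L1[4] = 0
L2[0][3] = 77
paddr = 77 * 8 + 7 = 623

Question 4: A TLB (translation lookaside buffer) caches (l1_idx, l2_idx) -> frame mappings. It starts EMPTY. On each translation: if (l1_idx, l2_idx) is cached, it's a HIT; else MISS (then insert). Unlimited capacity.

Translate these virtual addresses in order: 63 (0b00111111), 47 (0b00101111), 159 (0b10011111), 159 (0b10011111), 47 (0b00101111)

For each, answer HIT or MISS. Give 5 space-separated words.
Answer: MISS MISS MISS HIT HIT

Derivation:
vaddr=63: (1,3) not in TLB -> MISS, insert
vaddr=47: (1,1) not in TLB -> MISS, insert
vaddr=159: (4,3) not in TLB -> MISS, insert
vaddr=159: (4,3) in TLB -> HIT
vaddr=47: (1,1) in TLB -> HIT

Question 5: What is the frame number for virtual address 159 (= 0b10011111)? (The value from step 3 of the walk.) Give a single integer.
Answer: 77

Derivation:
vaddr = 159: l1_idx=4, l2_idx=3
L1[4] = 0; L2[0][3] = 77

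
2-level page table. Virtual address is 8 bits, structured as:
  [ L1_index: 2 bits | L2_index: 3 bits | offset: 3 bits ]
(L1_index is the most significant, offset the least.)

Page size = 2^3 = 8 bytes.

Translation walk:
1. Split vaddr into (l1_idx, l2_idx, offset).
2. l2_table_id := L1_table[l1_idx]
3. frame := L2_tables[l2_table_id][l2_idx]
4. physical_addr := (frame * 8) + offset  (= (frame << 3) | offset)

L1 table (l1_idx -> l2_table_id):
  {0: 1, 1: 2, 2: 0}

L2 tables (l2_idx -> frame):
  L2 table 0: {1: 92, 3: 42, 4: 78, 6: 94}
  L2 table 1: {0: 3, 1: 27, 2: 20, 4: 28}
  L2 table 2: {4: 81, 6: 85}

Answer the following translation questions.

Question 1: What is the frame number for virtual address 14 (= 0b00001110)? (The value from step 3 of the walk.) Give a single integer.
vaddr = 14: l1_idx=0, l2_idx=1
L1[0] = 1; L2[1][1] = 27

Answer: 27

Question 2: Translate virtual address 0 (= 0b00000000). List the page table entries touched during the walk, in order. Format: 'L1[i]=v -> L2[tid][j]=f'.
Answer: L1[0]=1 -> L2[1][0]=3

Derivation:
vaddr = 0 = 0b00000000
Split: l1_idx=0, l2_idx=0, offset=0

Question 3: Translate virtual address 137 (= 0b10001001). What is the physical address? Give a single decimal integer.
vaddr = 137 = 0b10001001
Split: l1_idx=2, l2_idx=1, offset=1
L1[2] = 0
L2[0][1] = 92
paddr = 92 * 8 + 1 = 737

Answer: 737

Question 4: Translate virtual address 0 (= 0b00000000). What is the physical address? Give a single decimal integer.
vaddr = 0 = 0b00000000
Split: l1_idx=0, l2_idx=0, offset=0
L1[0] = 1
L2[1][0] = 3
paddr = 3 * 8 + 0 = 24

Answer: 24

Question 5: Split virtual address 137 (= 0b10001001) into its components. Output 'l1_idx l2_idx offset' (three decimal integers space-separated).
Answer: 2 1 1

Derivation:
vaddr = 137 = 0b10001001
  top 2 bits -> l1_idx = 2
  next 3 bits -> l2_idx = 1
  bottom 3 bits -> offset = 1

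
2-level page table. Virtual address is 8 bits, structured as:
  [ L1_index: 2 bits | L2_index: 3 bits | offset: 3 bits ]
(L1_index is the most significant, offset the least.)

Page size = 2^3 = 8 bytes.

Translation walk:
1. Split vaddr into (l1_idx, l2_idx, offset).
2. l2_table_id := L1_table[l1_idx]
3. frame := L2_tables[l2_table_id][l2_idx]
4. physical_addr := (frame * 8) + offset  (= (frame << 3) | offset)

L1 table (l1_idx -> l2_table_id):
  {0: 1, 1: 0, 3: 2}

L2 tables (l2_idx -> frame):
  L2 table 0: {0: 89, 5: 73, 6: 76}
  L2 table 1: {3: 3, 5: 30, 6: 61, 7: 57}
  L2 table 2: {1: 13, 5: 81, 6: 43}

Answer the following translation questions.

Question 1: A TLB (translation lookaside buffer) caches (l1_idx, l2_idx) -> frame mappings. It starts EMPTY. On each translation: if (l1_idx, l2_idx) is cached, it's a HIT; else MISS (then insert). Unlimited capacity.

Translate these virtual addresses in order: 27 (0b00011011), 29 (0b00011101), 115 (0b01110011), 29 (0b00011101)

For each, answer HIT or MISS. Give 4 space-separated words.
vaddr=27: (0,3) not in TLB -> MISS, insert
vaddr=29: (0,3) in TLB -> HIT
vaddr=115: (1,6) not in TLB -> MISS, insert
vaddr=29: (0,3) in TLB -> HIT

Answer: MISS HIT MISS HIT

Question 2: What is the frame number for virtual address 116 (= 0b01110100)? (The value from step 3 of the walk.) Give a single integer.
Answer: 76

Derivation:
vaddr = 116: l1_idx=1, l2_idx=6
L1[1] = 0; L2[0][6] = 76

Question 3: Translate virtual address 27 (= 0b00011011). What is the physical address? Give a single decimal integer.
vaddr = 27 = 0b00011011
Split: l1_idx=0, l2_idx=3, offset=3
L1[0] = 1
L2[1][3] = 3
paddr = 3 * 8 + 3 = 27

Answer: 27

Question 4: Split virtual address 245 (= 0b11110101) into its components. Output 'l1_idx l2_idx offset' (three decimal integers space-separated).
Answer: 3 6 5

Derivation:
vaddr = 245 = 0b11110101
  top 2 bits -> l1_idx = 3
  next 3 bits -> l2_idx = 6
  bottom 3 bits -> offset = 5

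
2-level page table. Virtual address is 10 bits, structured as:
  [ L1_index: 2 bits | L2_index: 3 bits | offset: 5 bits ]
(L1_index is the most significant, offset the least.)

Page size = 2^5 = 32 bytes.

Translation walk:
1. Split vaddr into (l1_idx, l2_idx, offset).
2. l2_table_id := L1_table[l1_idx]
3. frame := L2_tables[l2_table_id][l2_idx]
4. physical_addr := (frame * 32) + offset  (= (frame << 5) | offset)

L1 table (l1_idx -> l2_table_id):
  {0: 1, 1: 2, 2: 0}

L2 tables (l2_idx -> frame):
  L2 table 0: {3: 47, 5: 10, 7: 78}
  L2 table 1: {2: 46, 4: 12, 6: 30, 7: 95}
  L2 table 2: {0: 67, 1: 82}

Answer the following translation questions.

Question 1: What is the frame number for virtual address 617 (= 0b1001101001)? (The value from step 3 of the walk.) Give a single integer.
vaddr = 617: l1_idx=2, l2_idx=3
L1[2] = 0; L2[0][3] = 47

Answer: 47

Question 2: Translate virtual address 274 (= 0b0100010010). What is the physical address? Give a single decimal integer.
Answer: 2162

Derivation:
vaddr = 274 = 0b0100010010
Split: l1_idx=1, l2_idx=0, offset=18
L1[1] = 2
L2[2][0] = 67
paddr = 67 * 32 + 18 = 2162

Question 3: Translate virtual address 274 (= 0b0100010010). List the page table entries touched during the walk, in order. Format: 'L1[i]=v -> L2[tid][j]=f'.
Answer: L1[1]=2 -> L2[2][0]=67

Derivation:
vaddr = 274 = 0b0100010010
Split: l1_idx=1, l2_idx=0, offset=18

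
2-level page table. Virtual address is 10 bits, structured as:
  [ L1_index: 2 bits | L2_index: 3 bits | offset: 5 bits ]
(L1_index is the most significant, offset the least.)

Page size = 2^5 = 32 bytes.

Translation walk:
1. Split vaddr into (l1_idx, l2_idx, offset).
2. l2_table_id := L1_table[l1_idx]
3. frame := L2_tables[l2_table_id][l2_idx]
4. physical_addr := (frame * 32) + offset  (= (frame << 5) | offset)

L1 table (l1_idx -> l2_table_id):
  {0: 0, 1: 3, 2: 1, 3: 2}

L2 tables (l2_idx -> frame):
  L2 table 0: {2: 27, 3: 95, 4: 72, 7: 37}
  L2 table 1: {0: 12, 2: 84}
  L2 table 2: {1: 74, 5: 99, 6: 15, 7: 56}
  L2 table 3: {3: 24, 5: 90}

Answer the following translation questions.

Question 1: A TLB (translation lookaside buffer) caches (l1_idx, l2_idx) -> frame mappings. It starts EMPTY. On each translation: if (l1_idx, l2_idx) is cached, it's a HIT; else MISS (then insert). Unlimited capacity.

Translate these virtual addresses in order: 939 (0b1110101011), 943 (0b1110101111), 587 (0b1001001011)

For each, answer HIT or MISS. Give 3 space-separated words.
Answer: MISS HIT MISS

Derivation:
vaddr=939: (3,5) not in TLB -> MISS, insert
vaddr=943: (3,5) in TLB -> HIT
vaddr=587: (2,2) not in TLB -> MISS, insert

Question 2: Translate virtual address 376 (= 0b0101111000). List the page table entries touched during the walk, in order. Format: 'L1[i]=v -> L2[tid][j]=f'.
Answer: L1[1]=3 -> L2[3][3]=24

Derivation:
vaddr = 376 = 0b0101111000
Split: l1_idx=1, l2_idx=3, offset=24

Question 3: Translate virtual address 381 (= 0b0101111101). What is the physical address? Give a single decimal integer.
vaddr = 381 = 0b0101111101
Split: l1_idx=1, l2_idx=3, offset=29
L1[1] = 3
L2[3][3] = 24
paddr = 24 * 32 + 29 = 797

Answer: 797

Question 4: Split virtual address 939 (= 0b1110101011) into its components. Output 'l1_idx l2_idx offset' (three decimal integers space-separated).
Answer: 3 5 11

Derivation:
vaddr = 939 = 0b1110101011
  top 2 bits -> l1_idx = 3
  next 3 bits -> l2_idx = 5
  bottom 5 bits -> offset = 11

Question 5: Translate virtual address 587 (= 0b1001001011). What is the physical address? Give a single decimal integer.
Answer: 2699

Derivation:
vaddr = 587 = 0b1001001011
Split: l1_idx=2, l2_idx=2, offset=11
L1[2] = 1
L2[1][2] = 84
paddr = 84 * 32 + 11 = 2699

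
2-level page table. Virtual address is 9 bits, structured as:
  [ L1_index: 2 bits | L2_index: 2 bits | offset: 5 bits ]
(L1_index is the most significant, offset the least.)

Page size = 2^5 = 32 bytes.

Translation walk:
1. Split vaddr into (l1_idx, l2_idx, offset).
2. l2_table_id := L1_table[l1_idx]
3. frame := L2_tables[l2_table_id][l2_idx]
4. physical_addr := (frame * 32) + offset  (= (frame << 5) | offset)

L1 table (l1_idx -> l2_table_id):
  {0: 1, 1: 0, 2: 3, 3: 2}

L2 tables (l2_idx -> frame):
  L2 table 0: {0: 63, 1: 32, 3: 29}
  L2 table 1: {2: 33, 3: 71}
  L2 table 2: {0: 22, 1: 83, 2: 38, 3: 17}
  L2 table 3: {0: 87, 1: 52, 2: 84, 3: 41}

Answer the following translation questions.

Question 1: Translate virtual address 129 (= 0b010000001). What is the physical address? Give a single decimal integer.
vaddr = 129 = 0b010000001
Split: l1_idx=1, l2_idx=0, offset=1
L1[1] = 0
L2[0][0] = 63
paddr = 63 * 32 + 1 = 2017

Answer: 2017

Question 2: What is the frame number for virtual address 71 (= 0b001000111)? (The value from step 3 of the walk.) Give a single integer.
vaddr = 71: l1_idx=0, l2_idx=2
L1[0] = 1; L2[1][2] = 33

Answer: 33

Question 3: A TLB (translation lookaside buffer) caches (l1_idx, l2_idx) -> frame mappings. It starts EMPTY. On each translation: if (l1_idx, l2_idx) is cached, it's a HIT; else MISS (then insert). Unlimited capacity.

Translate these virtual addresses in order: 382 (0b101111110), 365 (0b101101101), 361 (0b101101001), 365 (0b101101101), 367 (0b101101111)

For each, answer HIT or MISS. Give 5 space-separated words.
vaddr=382: (2,3) not in TLB -> MISS, insert
vaddr=365: (2,3) in TLB -> HIT
vaddr=361: (2,3) in TLB -> HIT
vaddr=365: (2,3) in TLB -> HIT
vaddr=367: (2,3) in TLB -> HIT

Answer: MISS HIT HIT HIT HIT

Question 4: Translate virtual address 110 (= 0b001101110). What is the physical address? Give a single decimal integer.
Answer: 2286

Derivation:
vaddr = 110 = 0b001101110
Split: l1_idx=0, l2_idx=3, offset=14
L1[0] = 1
L2[1][3] = 71
paddr = 71 * 32 + 14 = 2286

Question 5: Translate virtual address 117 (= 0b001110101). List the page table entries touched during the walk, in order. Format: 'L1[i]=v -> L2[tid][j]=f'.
Answer: L1[0]=1 -> L2[1][3]=71

Derivation:
vaddr = 117 = 0b001110101
Split: l1_idx=0, l2_idx=3, offset=21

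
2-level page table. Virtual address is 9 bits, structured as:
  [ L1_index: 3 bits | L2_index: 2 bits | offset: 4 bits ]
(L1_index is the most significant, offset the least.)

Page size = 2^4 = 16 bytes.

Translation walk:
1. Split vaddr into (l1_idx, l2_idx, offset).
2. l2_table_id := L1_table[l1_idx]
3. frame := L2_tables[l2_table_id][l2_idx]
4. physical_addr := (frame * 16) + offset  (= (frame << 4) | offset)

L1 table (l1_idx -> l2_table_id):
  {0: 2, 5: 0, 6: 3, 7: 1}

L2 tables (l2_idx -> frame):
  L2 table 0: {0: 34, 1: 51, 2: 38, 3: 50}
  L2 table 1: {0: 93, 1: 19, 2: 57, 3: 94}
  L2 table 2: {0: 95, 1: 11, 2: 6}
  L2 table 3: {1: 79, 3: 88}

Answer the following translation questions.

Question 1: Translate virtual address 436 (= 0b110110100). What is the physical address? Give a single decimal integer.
Answer: 1412

Derivation:
vaddr = 436 = 0b110110100
Split: l1_idx=6, l2_idx=3, offset=4
L1[6] = 3
L2[3][3] = 88
paddr = 88 * 16 + 4 = 1412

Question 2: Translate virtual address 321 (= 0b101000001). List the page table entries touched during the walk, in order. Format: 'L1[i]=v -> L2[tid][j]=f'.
vaddr = 321 = 0b101000001
Split: l1_idx=5, l2_idx=0, offset=1

Answer: L1[5]=0 -> L2[0][0]=34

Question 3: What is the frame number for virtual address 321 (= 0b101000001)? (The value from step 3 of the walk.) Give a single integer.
Answer: 34

Derivation:
vaddr = 321: l1_idx=5, l2_idx=0
L1[5] = 0; L2[0][0] = 34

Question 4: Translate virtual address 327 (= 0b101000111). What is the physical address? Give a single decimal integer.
Answer: 551

Derivation:
vaddr = 327 = 0b101000111
Split: l1_idx=5, l2_idx=0, offset=7
L1[5] = 0
L2[0][0] = 34
paddr = 34 * 16 + 7 = 551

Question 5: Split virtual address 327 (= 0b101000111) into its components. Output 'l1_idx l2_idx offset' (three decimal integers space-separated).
Answer: 5 0 7

Derivation:
vaddr = 327 = 0b101000111
  top 3 bits -> l1_idx = 5
  next 2 bits -> l2_idx = 0
  bottom 4 bits -> offset = 7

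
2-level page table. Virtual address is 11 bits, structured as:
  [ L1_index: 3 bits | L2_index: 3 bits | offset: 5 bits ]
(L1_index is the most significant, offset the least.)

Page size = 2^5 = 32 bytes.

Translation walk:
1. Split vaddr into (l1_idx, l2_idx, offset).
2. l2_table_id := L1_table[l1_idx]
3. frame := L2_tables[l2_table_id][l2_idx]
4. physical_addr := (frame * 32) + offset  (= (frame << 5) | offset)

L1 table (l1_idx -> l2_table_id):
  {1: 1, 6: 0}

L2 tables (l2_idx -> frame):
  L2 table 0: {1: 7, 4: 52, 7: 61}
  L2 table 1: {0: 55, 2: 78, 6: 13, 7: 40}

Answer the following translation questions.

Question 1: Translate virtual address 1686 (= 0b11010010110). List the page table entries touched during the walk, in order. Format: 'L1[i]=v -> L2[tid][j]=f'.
vaddr = 1686 = 0b11010010110
Split: l1_idx=6, l2_idx=4, offset=22

Answer: L1[6]=0 -> L2[0][4]=52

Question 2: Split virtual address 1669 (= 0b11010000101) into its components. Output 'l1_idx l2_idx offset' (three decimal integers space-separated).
Answer: 6 4 5

Derivation:
vaddr = 1669 = 0b11010000101
  top 3 bits -> l1_idx = 6
  next 3 bits -> l2_idx = 4
  bottom 5 bits -> offset = 5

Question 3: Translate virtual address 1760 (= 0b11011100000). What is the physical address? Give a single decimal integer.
vaddr = 1760 = 0b11011100000
Split: l1_idx=6, l2_idx=7, offset=0
L1[6] = 0
L2[0][7] = 61
paddr = 61 * 32 + 0 = 1952

Answer: 1952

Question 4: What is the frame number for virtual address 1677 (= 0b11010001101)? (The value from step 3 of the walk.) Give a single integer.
vaddr = 1677: l1_idx=6, l2_idx=4
L1[6] = 0; L2[0][4] = 52

Answer: 52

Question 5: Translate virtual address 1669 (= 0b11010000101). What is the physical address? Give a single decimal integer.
vaddr = 1669 = 0b11010000101
Split: l1_idx=6, l2_idx=4, offset=5
L1[6] = 0
L2[0][4] = 52
paddr = 52 * 32 + 5 = 1669

Answer: 1669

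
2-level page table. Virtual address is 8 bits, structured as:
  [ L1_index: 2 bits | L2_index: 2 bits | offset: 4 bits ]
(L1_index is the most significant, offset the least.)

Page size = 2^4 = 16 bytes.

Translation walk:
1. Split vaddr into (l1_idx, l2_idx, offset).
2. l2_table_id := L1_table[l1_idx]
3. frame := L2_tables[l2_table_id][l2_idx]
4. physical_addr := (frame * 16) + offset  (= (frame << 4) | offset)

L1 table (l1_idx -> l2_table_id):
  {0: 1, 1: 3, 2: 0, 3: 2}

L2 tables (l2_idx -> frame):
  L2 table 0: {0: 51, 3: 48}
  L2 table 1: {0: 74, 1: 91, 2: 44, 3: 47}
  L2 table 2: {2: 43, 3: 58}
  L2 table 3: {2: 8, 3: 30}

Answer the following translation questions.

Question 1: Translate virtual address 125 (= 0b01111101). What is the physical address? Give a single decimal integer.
vaddr = 125 = 0b01111101
Split: l1_idx=1, l2_idx=3, offset=13
L1[1] = 3
L2[3][3] = 30
paddr = 30 * 16 + 13 = 493

Answer: 493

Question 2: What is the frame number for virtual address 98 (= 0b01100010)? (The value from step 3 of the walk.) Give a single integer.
Answer: 8

Derivation:
vaddr = 98: l1_idx=1, l2_idx=2
L1[1] = 3; L2[3][2] = 8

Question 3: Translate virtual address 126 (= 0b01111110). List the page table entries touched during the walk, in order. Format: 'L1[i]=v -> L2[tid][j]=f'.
Answer: L1[1]=3 -> L2[3][3]=30

Derivation:
vaddr = 126 = 0b01111110
Split: l1_idx=1, l2_idx=3, offset=14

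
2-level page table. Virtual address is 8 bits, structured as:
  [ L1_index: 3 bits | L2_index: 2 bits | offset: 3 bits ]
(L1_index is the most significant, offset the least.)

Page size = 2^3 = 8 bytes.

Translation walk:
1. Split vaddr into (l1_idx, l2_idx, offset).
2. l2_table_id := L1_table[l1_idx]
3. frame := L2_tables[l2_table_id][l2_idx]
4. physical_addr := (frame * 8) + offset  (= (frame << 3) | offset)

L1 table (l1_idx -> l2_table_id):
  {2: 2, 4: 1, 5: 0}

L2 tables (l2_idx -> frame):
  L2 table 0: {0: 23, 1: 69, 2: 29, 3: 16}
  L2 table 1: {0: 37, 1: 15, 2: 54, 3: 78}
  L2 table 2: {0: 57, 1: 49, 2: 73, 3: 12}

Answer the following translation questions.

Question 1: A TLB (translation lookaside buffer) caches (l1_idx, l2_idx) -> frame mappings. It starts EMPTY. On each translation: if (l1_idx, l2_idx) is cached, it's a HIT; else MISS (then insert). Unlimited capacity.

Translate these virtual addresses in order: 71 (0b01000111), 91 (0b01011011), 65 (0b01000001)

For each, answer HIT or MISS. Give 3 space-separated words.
vaddr=71: (2,0) not in TLB -> MISS, insert
vaddr=91: (2,3) not in TLB -> MISS, insert
vaddr=65: (2,0) in TLB -> HIT

Answer: MISS MISS HIT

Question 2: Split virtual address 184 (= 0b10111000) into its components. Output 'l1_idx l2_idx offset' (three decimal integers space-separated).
Answer: 5 3 0

Derivation:
vaddr = 184 = 0b10111000
  top 3 bits -> l1_idx = 5
  next 2 bits -> l2_idx = 3
  bottom 3 bits -> offset = 0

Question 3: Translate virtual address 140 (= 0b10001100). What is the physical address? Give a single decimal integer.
Answer: 124

Derivation:
vaddr = 140 = 0b10001100
Split: l1_idx=4, l2_idx=1, offset=4
L1[4] = 1
L2[1][1] = 15
paddr = 15 * 8 + 4 = 124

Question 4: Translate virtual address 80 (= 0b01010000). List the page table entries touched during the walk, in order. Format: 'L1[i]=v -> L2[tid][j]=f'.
vaddr = 80 = 0b01010000
Split: l1_idx=2, l2_idx=2, offset=0

Answer: L1[2]=2 -> L2[2][2]=73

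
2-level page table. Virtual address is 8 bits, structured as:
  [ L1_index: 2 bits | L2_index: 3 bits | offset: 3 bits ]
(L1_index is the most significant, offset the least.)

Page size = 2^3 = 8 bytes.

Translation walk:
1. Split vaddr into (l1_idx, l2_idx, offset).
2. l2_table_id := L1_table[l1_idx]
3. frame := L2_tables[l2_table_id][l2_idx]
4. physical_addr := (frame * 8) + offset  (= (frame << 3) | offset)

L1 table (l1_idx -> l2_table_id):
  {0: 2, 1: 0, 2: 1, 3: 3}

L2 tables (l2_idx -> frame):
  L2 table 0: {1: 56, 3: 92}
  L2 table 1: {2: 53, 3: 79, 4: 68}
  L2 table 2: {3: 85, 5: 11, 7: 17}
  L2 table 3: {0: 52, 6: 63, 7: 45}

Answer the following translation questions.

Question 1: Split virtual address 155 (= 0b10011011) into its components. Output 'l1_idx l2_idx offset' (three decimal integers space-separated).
vaddr = 155 = 0b10011011
  top 2 bits -> l1_idx = 2
  next 3 bits -> l2_idx = 3
  bottom 3 bits -> offset = 3

Answer: 2 3 3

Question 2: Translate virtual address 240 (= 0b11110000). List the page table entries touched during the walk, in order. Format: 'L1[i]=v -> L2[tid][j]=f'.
vaddr = 240 = 0b11110000
Split: l1_idx=3, l2_idx=6, offset=0

Answer: L1[3]=3 -> L2[3][6]=63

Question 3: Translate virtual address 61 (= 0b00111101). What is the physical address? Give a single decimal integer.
Answer: 141

Derivation:
vaddr = 61 = 0b00111101
Split: l1_idx=0, l2_idx=7, offset=5
L1[0] = 2
L2[2][7] = 17
paddr = 17 * 8 + 5 = 141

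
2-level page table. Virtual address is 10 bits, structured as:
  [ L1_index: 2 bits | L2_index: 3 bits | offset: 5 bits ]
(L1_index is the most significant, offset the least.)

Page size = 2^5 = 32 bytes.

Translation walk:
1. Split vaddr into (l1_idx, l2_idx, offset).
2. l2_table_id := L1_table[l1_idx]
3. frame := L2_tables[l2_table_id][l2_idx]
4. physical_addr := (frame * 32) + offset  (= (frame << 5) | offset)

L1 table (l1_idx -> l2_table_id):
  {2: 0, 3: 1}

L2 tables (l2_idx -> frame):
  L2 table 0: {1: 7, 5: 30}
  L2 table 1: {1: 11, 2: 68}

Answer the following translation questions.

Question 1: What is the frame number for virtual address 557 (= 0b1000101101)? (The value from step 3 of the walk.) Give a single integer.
Answer: 7

Derivation:
vaddr = 557: l1_idx=2, l2_idx=1
L1[2] = 0; L2[0][1] = 7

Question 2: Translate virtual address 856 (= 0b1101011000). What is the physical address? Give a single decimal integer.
vaddr = 856 = 0b1101011000
Split: l1_idx=3, l2_idx=2, offset=24
L1[3] = 1
L2[1][2] = 68
paddr = 68 * 32 + 24 = 2200

Answer: 2200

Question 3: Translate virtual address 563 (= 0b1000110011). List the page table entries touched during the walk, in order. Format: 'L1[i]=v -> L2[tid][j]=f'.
Answer: L1[2]=0 -> L2[0][1]=7

Derivation:
vaddr = 563 = 0b1000110011
Split: l1_idx=2, l2_idx=1, offset=19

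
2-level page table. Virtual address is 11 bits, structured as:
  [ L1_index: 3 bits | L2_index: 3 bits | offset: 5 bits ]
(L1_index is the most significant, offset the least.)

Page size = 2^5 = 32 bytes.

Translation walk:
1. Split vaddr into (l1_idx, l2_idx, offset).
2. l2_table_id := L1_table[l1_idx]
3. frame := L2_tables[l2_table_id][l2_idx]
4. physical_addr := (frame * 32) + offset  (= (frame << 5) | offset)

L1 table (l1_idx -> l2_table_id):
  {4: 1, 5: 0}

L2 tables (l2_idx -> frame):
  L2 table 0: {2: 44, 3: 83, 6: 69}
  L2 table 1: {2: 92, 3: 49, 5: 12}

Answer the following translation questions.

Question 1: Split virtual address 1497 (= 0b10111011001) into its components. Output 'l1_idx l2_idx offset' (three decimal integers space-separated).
Answer: 5 6 25

Derivation:
vaddr = 1497 = 0b10111011001
  top 3 bits -> l1_idx = 5
  next 3 bits -> l2_idx = 6
  bottom 5 bits -> offset = 25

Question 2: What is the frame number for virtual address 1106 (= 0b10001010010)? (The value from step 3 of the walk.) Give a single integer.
vaddr = 1106: l1_idx=4, l2_idx=2
L1[4] = 1; L2[1][2] = 92

Answer: 92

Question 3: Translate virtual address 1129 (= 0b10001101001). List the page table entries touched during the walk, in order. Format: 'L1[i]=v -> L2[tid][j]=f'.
vaddr = 1129 = 0b10001101001
Split: l1_idx=4, l2_idx=3, offset=9

Answer: L1[4]=1 -> L2[1][3]=49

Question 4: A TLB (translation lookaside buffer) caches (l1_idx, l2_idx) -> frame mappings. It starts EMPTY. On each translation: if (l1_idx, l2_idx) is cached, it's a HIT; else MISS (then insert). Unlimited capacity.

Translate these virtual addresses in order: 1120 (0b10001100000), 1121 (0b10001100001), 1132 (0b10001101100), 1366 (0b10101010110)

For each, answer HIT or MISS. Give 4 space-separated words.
Answer: MISS HIT HIT MISS

Derivation:
vaddr=1120: (4,3) not in TLB -> MISS, insert
vaddr=1121: (4,3) in TLB -> HIT
vaddr=1132: (4,3) in TLB -> HIT
vaddr=1366: (5,2) not in TLB -> MISS, insert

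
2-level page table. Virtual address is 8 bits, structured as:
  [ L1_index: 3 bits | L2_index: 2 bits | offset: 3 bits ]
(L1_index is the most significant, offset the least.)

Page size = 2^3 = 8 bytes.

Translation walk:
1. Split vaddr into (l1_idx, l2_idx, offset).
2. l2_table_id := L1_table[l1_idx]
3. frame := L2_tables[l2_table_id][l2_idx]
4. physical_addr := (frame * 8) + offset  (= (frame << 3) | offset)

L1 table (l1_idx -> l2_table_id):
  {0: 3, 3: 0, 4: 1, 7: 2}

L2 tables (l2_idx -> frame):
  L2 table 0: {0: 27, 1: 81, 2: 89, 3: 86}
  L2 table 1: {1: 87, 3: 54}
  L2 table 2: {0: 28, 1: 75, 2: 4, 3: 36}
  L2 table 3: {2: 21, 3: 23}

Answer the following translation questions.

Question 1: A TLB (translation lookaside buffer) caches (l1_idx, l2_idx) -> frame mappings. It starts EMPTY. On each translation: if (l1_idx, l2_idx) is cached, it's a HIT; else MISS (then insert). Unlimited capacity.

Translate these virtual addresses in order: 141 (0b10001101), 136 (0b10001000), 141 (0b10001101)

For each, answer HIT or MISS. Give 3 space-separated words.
vaddr=141: (4,1) not in TLB -> MISS, insert
vaddr=136: (4,1) in TLB -> HIT
vaddr=141: (4,1) in TLB -> HIT

Answer: MISS HIT HIT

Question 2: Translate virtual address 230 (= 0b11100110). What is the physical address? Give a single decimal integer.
Answer: 230

Derivation:
vaddr = 230 = 0b11100110
Split: l1_idx=7, l2_idx=0, offset=6
L1[7] = 2
L2[2][0] = 28
paddr = 28 * 8 + 6 = 230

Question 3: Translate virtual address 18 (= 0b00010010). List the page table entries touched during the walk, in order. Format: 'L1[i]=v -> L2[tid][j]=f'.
Answer: L1[0]=3 -> L2[3][2]=21

Derivation:
vaddr = 18 = 0b00010010
Split: l1_idx=0, l2_idx=2, offset=2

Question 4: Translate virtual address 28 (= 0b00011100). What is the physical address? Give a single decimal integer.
vaddr = 28 = 0b00011100
Split: l1_idx=0, l2_idx=3, offset=4
L1[0] = 3
L2[3][3] = 23
paddr = 23 * 8 + 4 = 188

Answer: 188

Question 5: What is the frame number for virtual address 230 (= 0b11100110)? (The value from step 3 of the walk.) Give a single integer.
vaddr = 230: l1_idx=7, l2_idx=0
L1[7] = 2; L2[2][0] = 28

Answer: 28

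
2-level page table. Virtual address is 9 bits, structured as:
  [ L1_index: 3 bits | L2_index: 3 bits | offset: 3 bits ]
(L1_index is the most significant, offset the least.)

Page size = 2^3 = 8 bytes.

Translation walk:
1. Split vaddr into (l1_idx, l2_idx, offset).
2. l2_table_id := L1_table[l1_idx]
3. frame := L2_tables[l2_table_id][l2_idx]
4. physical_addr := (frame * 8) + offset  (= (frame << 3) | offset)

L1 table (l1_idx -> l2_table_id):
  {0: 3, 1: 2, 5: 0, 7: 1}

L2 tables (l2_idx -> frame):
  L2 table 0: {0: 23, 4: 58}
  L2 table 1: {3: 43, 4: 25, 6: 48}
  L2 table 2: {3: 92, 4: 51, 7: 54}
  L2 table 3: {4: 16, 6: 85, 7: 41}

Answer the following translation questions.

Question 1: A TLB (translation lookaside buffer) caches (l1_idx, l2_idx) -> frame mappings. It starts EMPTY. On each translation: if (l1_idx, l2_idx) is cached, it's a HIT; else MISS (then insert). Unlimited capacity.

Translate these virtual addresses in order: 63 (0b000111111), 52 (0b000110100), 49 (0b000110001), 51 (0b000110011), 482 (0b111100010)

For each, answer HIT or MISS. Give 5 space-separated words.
vaddr=63: (0,7) not in TLB -> MISS, insert
vaddr=52: (0,6) not in TLB -> MISS, insert
vaddr=49: (0,6) in TLB -> HIT
vaddr=51: (0,6) in TLB -> HIT
vaddr=482: (7,4) not in TLB -> MISS, insert

Answer: MISS MISS HIT HIT MISS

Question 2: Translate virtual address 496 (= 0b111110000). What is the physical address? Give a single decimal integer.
vaddr = 496 = 0b111110000
Split: l1_idx=7, l2_idx=6, offset=0
L1[7] = 1
L2[1][6] = 48
paddr = 48 * 8 + 0 = 384

Answer: 384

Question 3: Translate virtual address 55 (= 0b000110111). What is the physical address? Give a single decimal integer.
vaddr = 55 = 0b000110111
Split: l1_idx=0, l2_idx=6, offset=7
L1[0] = 3
L2[3][6] = 85
paddr = 85 * 8 + 7 = 687

Answer: 687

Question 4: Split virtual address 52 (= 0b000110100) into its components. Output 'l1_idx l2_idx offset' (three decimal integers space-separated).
Answer: 0 6 4

Derivation:
vaddr = 52 = 0b000110100
  top 3 bits -> l1_idx = 0
  next 3 bits -> l2_idx = 6
  bottom 3 bits -> offset = 4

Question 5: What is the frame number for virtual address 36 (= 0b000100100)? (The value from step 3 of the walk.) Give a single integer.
vaddr = 36: l1_idx=0, l2_idx=4
L1[0] = 3; L2[3][4] = 16

Answer: 16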